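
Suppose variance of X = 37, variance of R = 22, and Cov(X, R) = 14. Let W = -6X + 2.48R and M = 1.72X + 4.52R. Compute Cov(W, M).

Cov(W, M) = -455.1904

By bilinearity, Cov(W, M) = ac·variance of X + bd·variance of R + (ad+bc)·Cov(X, R), with a=-6, b=2.48, c=1.72, d=4.52.
ac·variance of X = (-6)·1.72·37 = -381.84
bd·variance of R = 2.48·4.52·22 = 246.6112
(ad+bc)·Cov(X, R) = (-22.8544)·14 = -319.9616
Cov(W, M) = -381.84 + 246.6112 + (-319.9616) = -455.1904.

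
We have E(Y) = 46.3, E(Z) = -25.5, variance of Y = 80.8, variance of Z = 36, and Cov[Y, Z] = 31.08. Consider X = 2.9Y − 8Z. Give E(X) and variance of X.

E(X) = 2.9·E(Y) + (-8)·E(Z) = 2.9·46.3 + (-8)·(-25.5) = 338.27.
variance of X = a²·variance of Y + b²·variance of Z + 2ab·Cov[Y, Z] with a = 2.9, b = -8.
= 2.9²·80.8 + (-8)²·36 + 2·2.9·(-8)·31.08
= 679.528 + 2304 + (-1442.112) = 1541.416.

E(X) = 338.27, variance of X = 1541.416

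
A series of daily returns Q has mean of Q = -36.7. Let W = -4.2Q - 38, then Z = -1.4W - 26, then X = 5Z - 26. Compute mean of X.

mean of X = -968.98

mean of W = (-4.2)·(-36.7) + (-38) = 116.14.
mean of Z = (-1.4)·116.14 + (-26) = -188.596.
mean of X = 5·(-188.596) + (-26) = -968.98.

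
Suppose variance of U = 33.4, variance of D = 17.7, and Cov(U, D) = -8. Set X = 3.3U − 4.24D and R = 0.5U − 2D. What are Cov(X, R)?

Cov(X, R) = 274.966

By bilinearity, Cov(X, R) = ac·variance of U + bd·variance of D + (ad+bc)·Cov(U, D), with a=3.3, b=-4.24, c=0.5, d=-2.
ac·variance of U = 3.3·0.5·33.4 = 55.11
bd·variance of D = (-4.24)·(-2)·17.7 = 150.096
(ad+bc)·Cov(U, D) = (-8.72)·(-8) = 69.76
Cov(X, R) = 55.11 + 150.096 + 69.76 = 274.966.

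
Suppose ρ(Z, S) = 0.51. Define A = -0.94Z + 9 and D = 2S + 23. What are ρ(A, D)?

ρ(A, D) = -0.51

Linear rescalings preserve |correlation|; the slopes -0.94 and 2 have opposite signs, so the correlation flips sign: ρ(A, D) = −ρ(Z, S) = -0.51.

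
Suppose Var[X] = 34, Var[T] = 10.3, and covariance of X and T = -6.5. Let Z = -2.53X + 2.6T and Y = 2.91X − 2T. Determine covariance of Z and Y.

By bilinearity, covariance of Z and Y = ac·Var[X] + bd·Var[T] + (ad+bc)·covariance of X and T, with a=-2.53, b=2.6, c=2.91, d=-2.
ac·Var[X] = (-2.53)·2.91·34 = -250.3182
bd·Var[T] = 2.6·(-2)·10.3 = -53.56
(ad+bc)·covariance of X and T = (12.626)·(-6.5) = -82.069
covariance of Z and Y = -250.3182 + (-53.56) + (-82.069) = -385.9472.

covariance of Z and Y = -385.9472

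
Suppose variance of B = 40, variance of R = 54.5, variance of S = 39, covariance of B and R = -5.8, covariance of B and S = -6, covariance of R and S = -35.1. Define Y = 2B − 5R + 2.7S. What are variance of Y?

variance of Y = 2805.71

variance of Y = a²·variance of B + b²·variance of R + c²·variance of S + 2ab·covariance of B and R + 2ac·covariance of B and S + 2bc·covariance of R and S, with a = 2, b = -5, c = 2.7.
= 160 + 1362.5 + 284.31 + 116 + (-64.8) + 947.7
= 2805.71.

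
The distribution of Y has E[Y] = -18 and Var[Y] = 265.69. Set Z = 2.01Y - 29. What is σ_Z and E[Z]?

Z = 2.01Y - 29 is linear with a = 2.01, b = -29.
σ_Y = √265.69 = 16.3.
σ_Z = |a|·σ_Y = |2.01|·16.3 = 32.763.
E[Z] = a·E[Y] + b = 2.01·(-18) + (-29) = -65.18.

σ_Z = 32.763, E[Z] = -65.18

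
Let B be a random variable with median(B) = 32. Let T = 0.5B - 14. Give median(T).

A linear map preserves order up to sign, so median(T) = a·median(B) + b = 0.5·32 + (-14) = 2.

median(T) = 2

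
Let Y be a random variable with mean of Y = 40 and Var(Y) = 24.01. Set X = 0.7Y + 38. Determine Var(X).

X = 0.7Y + 38 is linear with a = 0.7, b = 38.
Var(X) = a²·Var(Y) = 0.7²·24.01 = 11.7649 (the additive constant 38 does not affect variance).

Var(X) = 11.7649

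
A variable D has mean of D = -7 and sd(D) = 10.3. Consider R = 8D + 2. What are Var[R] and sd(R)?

Var[R] = 6789.76, sd(R) = 82.4

R = 8D + 2 is linear with a = 8, b = 2.
Var[D] = 10.3² = 106.09.
Var[R] = a²·Var[D] = 8²·106.09 = 6789.76 (the additive constant 2 does not affect variance).
sd(R) = |a|·sd(D) = |8|·10.3 = 82.4.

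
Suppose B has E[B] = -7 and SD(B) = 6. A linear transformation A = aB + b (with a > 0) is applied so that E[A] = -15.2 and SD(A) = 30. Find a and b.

SD(A) = a·SD(B) (a > 0), so a = 30/6 = 5.
E[A] = a·E[B] + b, so b = -15.2 − 5·(-7) = 19.8.

a = 5, b = 19.8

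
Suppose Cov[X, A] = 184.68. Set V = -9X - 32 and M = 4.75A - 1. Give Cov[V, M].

Cov[V, M] = -7895.07

Cov[V, M] = a·c·Cov[X, A] = (-9)·4.75·184.68 = -7895.07. Additive constants drop out.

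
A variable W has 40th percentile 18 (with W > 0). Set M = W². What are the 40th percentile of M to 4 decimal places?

40th percentile of M = 324

W² is increasing, so P_{40}(M) = g(P_{40}(W)) = 324.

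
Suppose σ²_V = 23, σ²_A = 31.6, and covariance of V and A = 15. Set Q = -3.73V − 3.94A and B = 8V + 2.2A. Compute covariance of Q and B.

By bilinearity, covariance of Q and B = ac·σ²_V + bd·σ²_A + (ad+bc)·covariance of V and A, with a=-3.73, b=-3.94, c=8, d=2.2.
ac·σ²_V = (-3.73)·8·23 = -686.32
bd·σ²_A = (-3.94)·2.2·31.6 = -273.9088
(ad+bc)·covariance of V and A = (-39.726)·15 = -595.89
covariance of Q and B = -686.32 + (-273.9088) + (-595.89) = -1556.1188.

covariance of Q and B = -1556.1188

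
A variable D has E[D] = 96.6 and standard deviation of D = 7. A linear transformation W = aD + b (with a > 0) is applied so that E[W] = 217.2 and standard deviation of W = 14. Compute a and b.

a = 2, b = 24

standard deviation of W = a·standard deviation of D (a > 0), so a = 14/7 = 2.
E[W] = a·E[D] + b, so b = 217.2 − 2·96.6 = 24.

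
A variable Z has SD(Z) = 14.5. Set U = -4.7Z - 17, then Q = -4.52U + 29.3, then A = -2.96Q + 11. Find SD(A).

SD(U) = |-4.7|·14.5 = 68.15.
SD(Q) = |-4.52|·68.15 = 308.038.
SD(A) = |-2.96|·308.038 = 911.79248.

SD(A) = 911.79248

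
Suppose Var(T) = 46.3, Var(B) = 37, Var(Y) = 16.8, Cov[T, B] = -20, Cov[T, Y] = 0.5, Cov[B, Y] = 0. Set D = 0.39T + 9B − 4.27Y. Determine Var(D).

Var(D) = a²·Var(T) + b²·Var(B) + c²·Var(Y) + 2ab·Cov[T, B] + 2ac·Cov[T, Y] + 2bc·Cov[B, Y], with a = 0.39, b = 9, c = -4.27.
= 7.04223 + 2997 + 306.31272 + (-140.4) + (-1.6653) + 0
= 3168.28965.

Var(D) = 3168.28965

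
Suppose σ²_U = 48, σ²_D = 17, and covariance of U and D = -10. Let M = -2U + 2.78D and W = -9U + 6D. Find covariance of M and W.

By bilinearity, covariance of M and W = ac·σ²_U + bd·σ²_D + (ad+bc)·covariance of U and D, with a=-2, b=2.78, c=-9, d=6.
ac·σ²_U = (-2)·(-9)·48 = 864
bd·σ²_D = 2.78·6·17 = 283.56
(ad+bc)·covariance of U and D = (-37.02)·(-10) = 370.2
covariance of M and W = 864 + 283.56 + 370.2 = 1517.76.

covariance of M and W = 1517.76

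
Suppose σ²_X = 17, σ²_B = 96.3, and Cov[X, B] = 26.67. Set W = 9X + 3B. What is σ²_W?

σ²_W = 3683.88

σ²_W = a²·σ²_X + b²·σ²_B + 2ab·Cov[X, B] with a = 9, b = 3.
= 9²·17 + 3²·96.3 + 2·9·3·26.67
= 1377 + 866.7 + 1440.18 = 3683.88.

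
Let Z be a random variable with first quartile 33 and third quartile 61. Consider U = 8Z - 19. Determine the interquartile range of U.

IQR(U) = 224

IQR of Z = Q3 − Q1 = 61 − 33 = 28.
Under U = aZ + b, IQR(U) = |a|·IQR(Z) = |8|·28 = 224 (shifts cancel; spread scales by |a|).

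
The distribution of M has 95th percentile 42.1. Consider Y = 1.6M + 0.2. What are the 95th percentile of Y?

Since a = 1.6 > 0 the transformation is increasing, so the 95th percentile of Y = a·(P_{95} of M) + b = 1.6·42.1 + 0.2 = 67.56.

95th percentile of Y = 67.56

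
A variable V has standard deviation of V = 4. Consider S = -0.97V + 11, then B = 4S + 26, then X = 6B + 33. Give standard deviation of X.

standard deviation of S = |-0.97|·4 = 3.88.
standard deviation of B = |4|·3.88 = 15.52.
standard deviation of X = |6|·15.52 = 93.12.

standard deviation of X = 93.12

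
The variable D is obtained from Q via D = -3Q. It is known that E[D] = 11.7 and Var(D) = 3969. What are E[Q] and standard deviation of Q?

From D = -3Q: E[D] = a·E[Q] + b, so E[Q] = (E[D] − b)/a = (11.7 − 0)/(-3) = -3.9.
standard deviation of D = √3969 = 63.
standard deviation of D = |a|·standard deviation of Q, so standard deviation of Q = 63/|-3| = 21.

E[Q] = -3.9, standard deviation of Q = 21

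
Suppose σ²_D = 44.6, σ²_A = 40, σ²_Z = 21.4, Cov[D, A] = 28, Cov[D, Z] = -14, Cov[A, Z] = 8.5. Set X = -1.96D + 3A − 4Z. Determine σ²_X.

σ²_X = 120.93536

σ²_X = a²·σ²_D + b²·σ²_A + c²·σ²_Z + 2ab·Cov[D, A] + 2ac·Cov[D, Z] + 2bc·Cov[A, Z], with a = -1.96, b = 3, c = -4.
= 171.33536 + 360 + 342.4 + (-329.28) + (-219.52) + (-204)
= 120.93536.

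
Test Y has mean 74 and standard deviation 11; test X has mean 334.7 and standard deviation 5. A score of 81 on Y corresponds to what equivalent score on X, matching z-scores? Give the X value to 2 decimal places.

z = (81 − 74)/11 ≈ 0.6364.
X = 334.7 + z·5 = 334.7 + (81 − 74)·5/11 ≈ 337.88.

X = 337.88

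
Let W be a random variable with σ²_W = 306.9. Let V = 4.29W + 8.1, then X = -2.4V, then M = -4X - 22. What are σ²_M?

σ²_M = 520539.7976064

σ²_V = 4.29²·306.9 = 5648.21829.
σ²_X = (-2.4)²·5648.21829 = 32533.7373504.
σ²_M = (-4)²·32533.7373504 = 520539.7976064.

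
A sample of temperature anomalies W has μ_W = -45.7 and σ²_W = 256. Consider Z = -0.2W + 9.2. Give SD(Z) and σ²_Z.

Z = -0.2W + 9.2 is linear with a = -0.2, b = 9.2.
SD(W) = √256 = 16.
SD(Z) = |a|·SD(W) = |-0.2|·16 = 3.2.
σ²_Z = a²·σ²_W = (-0.2)²·256 = 10.24 (the additive constant 9.2 does not affect variance).

SD(Z) = 3.2, σ²_Z = 10.24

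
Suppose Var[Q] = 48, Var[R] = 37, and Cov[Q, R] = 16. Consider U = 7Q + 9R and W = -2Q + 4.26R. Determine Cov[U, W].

Cov[U, W] = 935.7

By bilinearity, Cov[U, W] = ac·Var[Q] + bd·Var[R] + (ad+bc)·Cov[Q, R], with a=7, b=9, c=-2, d=4.26.
ac·Var[Q] = 7·(-2)·48 = -672
bd·Var[R] = 9·4.26·37 = 1418.58
(ad+bc)·Cov[Q, R] = (11.82)·16 = 189.12
Cov[U, W] = -672 + 1418.58 + 189.12 = 935.7.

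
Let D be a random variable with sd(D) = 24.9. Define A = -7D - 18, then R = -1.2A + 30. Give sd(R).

sd(R) = 209.16

sd(A) = |-7|·24.9 = 174.3.
sd(R) = |-1.2|·174.3 = 209.16.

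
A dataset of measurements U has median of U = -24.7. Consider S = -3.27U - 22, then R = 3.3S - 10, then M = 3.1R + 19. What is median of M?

median of S = (-3.27)·(-24.7) + (-22) = 58.769.
median of R = 3.3·58.769 + (-10) = 183.9377.
median of M = 3.1·183.9377 + 19 = 589.20687.

median of M = 589.20687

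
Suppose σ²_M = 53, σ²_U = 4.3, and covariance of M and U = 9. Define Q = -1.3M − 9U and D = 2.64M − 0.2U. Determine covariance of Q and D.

By bilinearity, covariance of Q and D = ac·σ²_M + bd·σ²_U + (ad+bc)·covariance of M and U, with a=-1.3, b=-9, c=2.64, d=-0.2.
ac·σ²_M = (-1.3)·2.64·53 = -181.896
bd·σ²_U = (-9)·(-0.2)·4.3 = 7.74
(ad+bc)·covariance of M and U = (-23.5)·9 = -211.5
covariance of Q and D = -181.896 + 7.74 + (-211.5) = -385.656.

covariance of Q and D = -385.656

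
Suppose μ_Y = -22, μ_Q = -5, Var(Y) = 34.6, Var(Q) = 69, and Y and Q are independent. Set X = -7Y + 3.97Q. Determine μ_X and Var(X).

μ_X = 134.15, Var(X) = 2782.9021

μ_X = (-7)·μ_Y + 3.97·μ_Q = (-7)·(-22) + 3.97·(-5) = 134.15.
Var(X) = a²·Var(Y) + b²·Var(Q) + 2ab·Cov(Y, Q) with a = -7, b = 3.97.
Independence gives Cov(Y, Q) = 0.
= (-7)²·34.6 + 3.97²·69 + 2·(-7)·3.97·0
= 1695.4 + 1087.5021 + 0 = 2782.9021.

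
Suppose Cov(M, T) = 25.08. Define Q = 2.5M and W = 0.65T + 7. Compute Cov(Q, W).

Cov(Q, W) = a·c·Cov(M, T) = 2.5·0.65·25.08 = 40.755. Additive constants drop out.

Cov(Q, W) = 40.755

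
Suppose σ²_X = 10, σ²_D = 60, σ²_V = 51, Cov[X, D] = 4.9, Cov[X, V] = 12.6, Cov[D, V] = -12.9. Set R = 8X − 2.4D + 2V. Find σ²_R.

σ²_R = a²·σ²_X + b²·σ²_D + c²·σ²_V + 2ab·Cov[X, D] + 2ac·Cov[X, V] + 2bc·Cov[D, V], with a = 8, b = -2.4, c = 2.
= 640 + 345.6 + 204 + (-188.16) + 403.2 + 123.84
= 1528.48.

σ²_R = 1528.48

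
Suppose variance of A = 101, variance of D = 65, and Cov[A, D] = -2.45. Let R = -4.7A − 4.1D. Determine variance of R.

variance of R = 3229.317

variance of R = a²·variance of A + b²·variance of D + 2ab·Cov[A, D] with a = -4.7, b = -4.1.
= (-4.7)²·101 + (-4.1)²·65 + 2·(-4.7)·(-4.1)·(-2.45)
= 2231.09 + 1092.65 + (-94.423) = 3229.317.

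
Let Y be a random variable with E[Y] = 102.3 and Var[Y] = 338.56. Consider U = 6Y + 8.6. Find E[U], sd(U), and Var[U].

E[U] = 622.4, sd(U) = 110.4, Var[U] = 12188.16

U = 6Y + 8.6 is linear with a = 6, b = 8.6.
E[U] = a·E[Y] + b = 6·102.3 + 8.6 = 622.4.
sd(Y) = √338.56 = 18.4.
sd(U) = |a|·sd(Y) = |6|·18.4 = 110.4.
Var[U] = a²·Var[Y] = 6²·338.56 = 12188.16 (the additive constant 8.6 does not affect variance).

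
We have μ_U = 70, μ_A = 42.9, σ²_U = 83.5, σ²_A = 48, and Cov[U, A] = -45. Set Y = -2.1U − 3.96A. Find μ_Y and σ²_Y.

μ_Y = (-2.1)·μ_U + (-3.96)·μ_A = (-2.1)·70 + (-3.96)·42.9 = -316.884.
σ²_Y = a²·σ²_U + b²·σ²_A + 2ab·Cov[U, A] with a = -2.1, b = -3.96.
= (-2.1)²·83.5 + (-3.96)²·48 + 2·(-2.1)·(-3.96)·(-45)
= 368.235 + 752.7168 + (-748.44) = 372.5118.

μ_Y = -316.884, σ²_Y = 372.5118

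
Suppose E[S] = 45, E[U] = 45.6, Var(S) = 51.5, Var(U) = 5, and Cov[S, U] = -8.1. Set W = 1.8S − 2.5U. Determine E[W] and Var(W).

E[W] = -33, Var(W) = 271.01

E[W] = 1.8·E[S] + (-2.5)·E[U] = 1.8·45 + (-2.5)·45.6 = -33.
Var(W) = a²·Var(S) + b²·Var(U) + 2ab·Cov[S, U] with a = 1.8, b = -2.5.
= 1.8²·51.5 + (-2.5)²·5 + 2·1.8·(-2.5)·(-8.1)
= 166.86 + 31.25 + 72.9 = 271.01.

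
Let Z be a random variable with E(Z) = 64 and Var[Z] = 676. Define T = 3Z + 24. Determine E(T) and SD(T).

E(T) = 216, SD(T) = 78

T = 3Z + 24 is linear with a = 3, b = 24.
E(T) = a·E(Z) + b = 3·64 + 24 = 216.
SD(Z) = √676 = 26.
SD(T) = |a|·SD(Z) = |3|·26 = 78.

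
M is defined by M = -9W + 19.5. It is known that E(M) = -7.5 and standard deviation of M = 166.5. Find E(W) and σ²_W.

E(W) = 3, σ²_W = 342.25

From M = -9W + 19.5: E(M) = a·E(W) + b, so E(W) = (E(M) − b)/a = (-7.5 − 19.5)/(-9) = 3.
σ²_M = 166.5² = 27722.25.
σ²_M = a²·σ²_W, so σ²_W = 27722.25/(-9)² = 342.25.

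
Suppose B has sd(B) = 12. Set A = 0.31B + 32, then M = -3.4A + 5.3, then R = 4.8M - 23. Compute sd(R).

sd(R) = 60.7104

sd(A) = |0.31|·12 = 3.72.
sd(M) = |-3.4|·3.72 = 12.648.
sd(R) = |4.8|·12.648 = 60.7104.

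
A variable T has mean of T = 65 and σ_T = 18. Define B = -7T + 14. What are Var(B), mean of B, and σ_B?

Var(B) = 15876, mean of B = -441, σ_B = 126

B = -7T + 14 is linear with a = -7, b = 14.
Var(T) = 18² = 324.
Var(B) = a²·Var(T) = (-7)²·324 = 15876 (the additive constant 14 does not affect variance).
mean of B = a·mean of T + b = (-7)·65 + 14 = -441.
σ_B = |a|·σ_T = |-7|·18 = 126.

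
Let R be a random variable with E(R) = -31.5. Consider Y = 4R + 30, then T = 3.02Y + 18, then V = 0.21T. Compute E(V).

E(Y) = 4·(-31.5) + 30 = -96.
E(T) = 3.02·(-96) + 18 = -271.92.
E(V) = 0.21·(-271.92) = -57.1032.

E(V) = -57.1032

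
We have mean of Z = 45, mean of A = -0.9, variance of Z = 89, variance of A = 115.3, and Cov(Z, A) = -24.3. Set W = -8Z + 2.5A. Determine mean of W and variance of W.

mean of W = (-8)·mean of Z + 2.5·mean of A = (-8)·45 + 2.5·(-0.9) = -362.25.
variance of W = a²·variance of Z + b²·variance of A + 2ab·Cov(Z, A) with a = -8, b = 2.5.
= (-8)²·89 + 2.5²·115.3 + 2·(-8)·2.5·(-24.3)
= 5696 + 720.625 + 972 = 7388.625.

mean of W = -362.25, variance of W = 7388.625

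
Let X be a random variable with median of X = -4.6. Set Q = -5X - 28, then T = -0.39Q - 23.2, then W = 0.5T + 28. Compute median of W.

median of Q = (-5)·(-4.6) + (-28) = -5.
median of T = (-0.39)·(-5) + (-23.2) = -21.25.
median of W = 0.5·(-21.25) + 28 = 17.375.

median of W = 17.375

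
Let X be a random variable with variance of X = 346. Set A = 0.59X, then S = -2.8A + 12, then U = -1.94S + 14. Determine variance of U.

variance of U = 3553.8545117824

variance of A = 0.59²·346 = 120.4426.
variance of S = (-2.8)²·120.4426 = 944.269984.
variance of U = (-1.94)²·944.269984 = 3553.8545117824.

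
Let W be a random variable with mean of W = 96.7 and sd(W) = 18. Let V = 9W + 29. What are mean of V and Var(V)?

mean of V = 899.3, Var(V) = 26244

V = 9W + 29 is linear with a = 9, b = 29.
mean of V = a·mean of W + b = 9·96.7 + 29 = 899.3.
Var(W) = 18² = 324.
Var(V) = a²·Var(W) = 9²·324 = 26244 (the additive constant 29 does not affect variance).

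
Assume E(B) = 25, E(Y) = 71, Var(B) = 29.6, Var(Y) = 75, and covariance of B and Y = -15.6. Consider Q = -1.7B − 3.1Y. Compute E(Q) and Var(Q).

E(Q) = (-1.7)·E(B) + (-3.1)·E(Y) = (-1.7)·25 + (-3.1)·71 = -262.6.
Var(Q) = a²·Var(B) + b²·Var(Y) + 2ab·covariance of B and Y with a = -1.7, b = -3.1.
= (-1.7)²·29.6 + (-3.1)²·75 + 2·(-1.7)·(-3.1)·(-15.6)
= 85.544 + 720.75 + (-164.424) = 641.87.

E(Q) = -262.6, Var(Q) = 641.87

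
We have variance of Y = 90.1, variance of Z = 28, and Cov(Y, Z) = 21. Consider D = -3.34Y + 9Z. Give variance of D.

variance of D = a²·variance of Y + b²·variance of Z + 2ab·Cov(Y, Z) with a = -3.34, b = 9.
= (-3.34)²·90.1 + 9²·28 + 2·(-3.34)·9·21
= 1005.11956 + 2268 + (-1262.52) = 2010.59956.

variance of D = 2010.59956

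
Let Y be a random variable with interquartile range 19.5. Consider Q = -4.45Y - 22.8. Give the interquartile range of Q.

IQR(Q) = 86.775

Under Q = aY + b, IQR(Q) = |a|·IQR(Y) = |-4.45|·19.5 = 86.775 (shifts cancel; spread scales by |a|).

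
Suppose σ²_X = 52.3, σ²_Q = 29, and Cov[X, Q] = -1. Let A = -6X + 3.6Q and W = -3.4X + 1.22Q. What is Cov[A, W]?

By bilinearity, Cov[A, W] = ac·σ²_X + bd·σ²_Q + (ad+bc)·Cov[X, Q], with a=-6, b=3.6, c=-3.4, d=1.22.
ac·σ²_X = (-6)·(-3.4)·52.3 = 1066.92
bd·σ²_Q = 3.6·1.22·29 = 127.368
(ad+bc)·Cov[X, Q] = (-19.56)·(-1) = 19.56
Cov[A, W] = 1066.92 + 127.368 + 19.56 = 1213.848.

Cov[A, W] = 1213.848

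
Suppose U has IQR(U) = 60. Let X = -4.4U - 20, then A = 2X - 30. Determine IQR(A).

IQR(X) = |-4.4|·60 = 264.
IQR(A) = |2|·264 = 528.

IQR(A) = 528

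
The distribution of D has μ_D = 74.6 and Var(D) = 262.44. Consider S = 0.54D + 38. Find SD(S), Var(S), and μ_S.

S = 0.54D + 38 is linear with a = 0.54, b = 38.
SD(D) = √262.44 = 16.2.
SD(S) = |a|·SD(D) = |0.54|·16.2 = 8.748.
Var(S) = a²·Var(D) = 0.54²·262.44 = 76.527504 (the additive constant 38 does not affect variance).
μ_S = a·μ_D + b = 0.54·74.6 + 38 = 78.284.

SD(S) = 8.748, Var(S) = 76.527504, μ_S = 78.284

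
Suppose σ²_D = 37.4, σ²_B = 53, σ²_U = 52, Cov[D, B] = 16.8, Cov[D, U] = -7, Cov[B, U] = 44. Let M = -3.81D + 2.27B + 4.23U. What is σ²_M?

σ²_M = a²·σ²_D + b²·σ²_B + c²·σ²_U + 2ab·Cov[D, B] + 2ac·Cov[D, U] + 2bc·Cov[B, U], with a = -3.81, b = 2.27, c = 4.23.
= 542.90214 + 273.1037 + 930.4308 + (-290.59632) + 225.6282 + 844.9848
= 2526.45332.

σ²_M = 2526.45332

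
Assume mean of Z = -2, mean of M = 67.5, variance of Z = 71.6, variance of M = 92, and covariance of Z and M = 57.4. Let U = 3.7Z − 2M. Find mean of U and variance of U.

mean of U = -142.4, variance of U = 498.684

mean of U = 3.7·mean of Z + (-2)·mean of M = 3.7·(-2) + (-2)·67.5 = -142.4.
variance of U = a²·variance of Z + b²·variance of M + 2ab·covariance of Z and M with a = 3.7, b = -2.
= 3.7²·71.6 + (-2)²·92 + 2·3.7·(-2)·57.4
= 980.204 + 368 + (-849.52) = 498.684.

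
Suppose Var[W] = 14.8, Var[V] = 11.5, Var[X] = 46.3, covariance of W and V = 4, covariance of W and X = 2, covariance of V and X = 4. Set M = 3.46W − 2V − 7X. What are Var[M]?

Var[M] = 2451.63968

Var[M] = a²·Var[W] + b²·Var[V] + c²·Var[X] + 2ab·covariance of W and V + 2ac·covariance of W and X + 2bc·covariance of V and X, with a = 3.46, b = -2, c = -7.
= 177.17968 + 46 + 2268.7 + (-55.36) + (-96.88) + 112
= 2451.63968.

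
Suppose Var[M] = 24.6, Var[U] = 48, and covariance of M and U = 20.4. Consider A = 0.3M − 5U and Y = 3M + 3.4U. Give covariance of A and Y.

By bilinearity, covariance of A and Y = ac·Var[M] + bd·Var[U] + (ad+bc)·covariance of M and U, with a=0.3, b=-5, c=3, d=3.4.
ac·Var[M] = 0.3·3·24.6 = 22.14
bd·Var[U] = (-5)·3.4·48 = -816
(ad+bc)·covariance of M and U = (-13.98)·20.4 = -285.192
covariance of A and Y = 22.14 + (-816) + (-285.192) = -1079.052.

covariance of A and Y = -1079.052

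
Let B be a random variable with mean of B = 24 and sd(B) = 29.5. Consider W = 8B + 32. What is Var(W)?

Var(W) = 55696

W = 8B + 32 is linear with a = 8, b = 32.
Var(B) = 29.5² = 870.25.
Var(W) = a²·Var(B) = 8²·870.25 = 55696 (the additive constant 32 does not affect variance).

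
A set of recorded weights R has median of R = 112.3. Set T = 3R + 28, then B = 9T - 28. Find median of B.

median of B = 3256.1

median of T = 3·112.3 + 28 = 364.9.
median of B = 9·364.9 + (-28) = 3256.1.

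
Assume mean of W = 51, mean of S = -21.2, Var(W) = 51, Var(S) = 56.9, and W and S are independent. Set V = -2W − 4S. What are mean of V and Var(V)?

mean of V = (-2)·mean of W + (-4)·mean of S = (-2)·51 + (-4)·(-21.2) = -17.2.
Var(V) = a²·Var(W) + b²·Var(S) + 2ab·Cov[W, S] with a = -2, b = -4.
Independence gives Cov[W, S] = 0.
= (-2)²·51 + (-4)²·56.9 + 2·(-2)·(-4)·0
= 204 + 910.4 + 0 = 1114.4.

mean of V = -17.2, Var(V) = 1114.4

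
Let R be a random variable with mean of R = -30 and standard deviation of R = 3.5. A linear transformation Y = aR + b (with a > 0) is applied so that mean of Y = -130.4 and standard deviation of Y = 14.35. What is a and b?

standard deviation of Y = a·standard deviation of R (a > 0), so a = 14.35/3.5 = 4.1.
mean of Y = a·mean of R + b, so b = -130.4 − 4.1·(-30) = -7.4.

a = 4.1, b = -7.4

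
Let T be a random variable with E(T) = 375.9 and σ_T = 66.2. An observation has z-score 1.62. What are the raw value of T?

T = 483.144

T = E(T) + z·σ_T = 375.9 + 1.62·66.2 = 483.144.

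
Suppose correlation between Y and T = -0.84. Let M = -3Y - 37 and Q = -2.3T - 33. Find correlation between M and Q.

correlation between M and Q = -0.84

Linear rescalings preserve correlation up to sign; here the slopes -3 and -2.3 have the same sign, so correlation between M and Q = correlation between Y and T = -0.84.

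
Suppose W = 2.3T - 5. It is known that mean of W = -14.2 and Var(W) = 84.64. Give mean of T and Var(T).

From W = 2.3T - 5: mean of W = a·mean of T + b, so mean of T = (mean of W − b)/a = (-14.2 − (-5))/2.3 = -4.
Var(W) = a²·Var(T), so Var(T) = 84.64/2.3² = 16.

mean of T = -4, Var(T) = 16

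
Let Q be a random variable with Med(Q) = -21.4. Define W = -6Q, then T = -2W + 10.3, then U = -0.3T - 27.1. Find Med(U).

Med(W) = (-6)·(-21.4) = 128.4.
Med(T) = (-2)·128.4 + 10.3 = -246.5.
Med(U) = (-0.3)·(-246.5) + (-27.1) = 46.85.

Med(U) = 46.85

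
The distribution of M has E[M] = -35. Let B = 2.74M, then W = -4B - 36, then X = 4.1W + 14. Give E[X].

E[X] = 1439.16

E[B] = 2.74·(-35) = -95.9.
E[W] = (-4)·(-95.9) + (-36) = 347.6.
E[X] = 4.1·347.6 + 14 = 1439.16.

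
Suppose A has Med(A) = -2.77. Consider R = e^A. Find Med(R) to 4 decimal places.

Med(R) = 0.0627

e^A is monotone on this domain, so Med(R) = exp(-2.77) ≈ 0.0627.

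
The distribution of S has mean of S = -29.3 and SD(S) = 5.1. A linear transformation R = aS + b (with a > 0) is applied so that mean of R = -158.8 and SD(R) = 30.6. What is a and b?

SD(R) = a·SD(S) (a > 0), so a = 30.6/5.1 = 6.
mean of R = a·mean of S + b, so b = -158.8 − 6·(-29.3) = 17.

a = 6, b = 17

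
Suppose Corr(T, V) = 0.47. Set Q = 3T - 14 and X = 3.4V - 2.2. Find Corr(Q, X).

Corr(Q, X) = 0.47

Linear rescalings preserve correlation up to sign; here the slopes 3 and 3.4 have the same sign, so Corr(Q, X) = Corr(T, V) = 0.47.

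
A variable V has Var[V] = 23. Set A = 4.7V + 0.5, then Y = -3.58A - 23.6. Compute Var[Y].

Var[A] = 4.7²·23 = 508.07.
Var[Y] = (-3.58)²·508.07 = 6511.628348.

Var[Y] = 6511.628348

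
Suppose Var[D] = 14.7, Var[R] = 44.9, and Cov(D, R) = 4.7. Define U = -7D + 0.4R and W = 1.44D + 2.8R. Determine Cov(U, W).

By bilinearity, Cov(U, W) = ac·Var[D] + bd·Var[R] + (ad+bc)·Cov(D, R), with a=-7, b=0.4, c=1.44, d=2.8.
ac·Var[D] = (-7)·1.44·14.7 = -148.176
bd·Var[R] = 0.4·2.8·44.9 = 50.288
(ad+bc)·Cov(D, R) = (-19.024)·4.7 = -89.4128
Cov(U, W) = -148.176 + 50.288 + (-89.4128) = -187.3008.

Cov(U, W) = -187.3008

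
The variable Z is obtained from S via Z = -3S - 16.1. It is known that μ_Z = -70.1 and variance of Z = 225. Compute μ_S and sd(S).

μ_S = 18, sd(S) = 5

From Z = -3S - 16.1: μ_Z = a·μ_S + b, so μ_S = (μ_Z − b)/a = (-70.1 − (-16.1))/(-3) = 18.
sd(Z) = √225 = 15.
sd(Z) = |a|·sd(S), so sd(S) = 15/|-3| = 5.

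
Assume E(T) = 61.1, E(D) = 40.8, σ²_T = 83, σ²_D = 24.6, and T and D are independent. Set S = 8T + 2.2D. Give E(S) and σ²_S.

E(S) = 8·E(T) + 2.2·E(D) = 8·61.1 + 2.2·40.8 = 578.56.
σ²_S = a²·σ²_T + b²·σ²_D + 2ab·Cov[T, D] with a = 8, b = 2.2.
Independence gives Cov[T, D] = 0.
= 8²·83 + 2.2²·24.6 + 2·8·2.2·0
= 5312 + 119.064 + 0 = 5431.064.

E(S) = 578.56, σ²_S = 5431.064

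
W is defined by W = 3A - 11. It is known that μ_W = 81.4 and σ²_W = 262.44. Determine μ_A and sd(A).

μ_A = 30.8, sd(A) = 5.4

From W = 3A - 11: μ_W = a·μ_A + b, so μ_A = (μ_W − b)/a = (81.4 − (-11))/3 = 30.8.
sd(W) = √262.44 = 16.2.
sd(W) = |a|·sd(A), so sd(A) = 16.2/|3| = 5.4.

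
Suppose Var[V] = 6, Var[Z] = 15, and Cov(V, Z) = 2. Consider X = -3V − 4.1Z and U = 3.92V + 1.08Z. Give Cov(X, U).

Cov(X, U) = -175.604

By bilinearity, Cov(X, U) = ac·Var[V] + bd·Var[Z] + (ad+bc)·Cov(V, Z), with a=-3, b=-4.1, c=3.92, d=1.08.
ac·Var[V] = (-3)·3.92·6 = -70.56
bd·Var[Z] = (-4.1)·1.08·15 = -66.42
(ad+bc)·Cov(V, Z) = (-19.312)·2 = -38.624
Cov(X, U) = -70.56 + (-66.42) + (-38.624) = -175.604.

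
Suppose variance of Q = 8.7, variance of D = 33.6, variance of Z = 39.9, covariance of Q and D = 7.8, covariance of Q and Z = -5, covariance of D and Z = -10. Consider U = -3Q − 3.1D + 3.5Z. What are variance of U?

variance of U = a²·variance of Q + b²·variance of D + c²·variance of Z + 2ab·covariance of Q and D + 2ac·covariance of Q and Z + 2bc·covariance of D and Z, with a = -3, b = -3.1, c = 3.5.
= 78.3 + 322.896 + 488.775 + 145.08 + 105 + 217
= 1357.051.

variance of U = 1357.051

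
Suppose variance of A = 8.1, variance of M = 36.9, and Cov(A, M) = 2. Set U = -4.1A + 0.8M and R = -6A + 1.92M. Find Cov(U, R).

By bilinearity, Cov(U, R) = ac·variance of A + bd·variance of M + (ad+bc)·Cov(A, M), with a=-4.1, b=0.8, c=-6, d=1.92.
ac·variance of A = (-4.1)·(-6)·8.1 = 199.26
bd·variance of M = 0.8·1.92·36.9 = 56.6784
(ad+bc)·Cov(A, M) = (-12.672)·2 = -25.344
Cov(U, R) = 199.26 + 56.6784 + (-25.344) = 230.5944.

Cov(U, R) = 230.5944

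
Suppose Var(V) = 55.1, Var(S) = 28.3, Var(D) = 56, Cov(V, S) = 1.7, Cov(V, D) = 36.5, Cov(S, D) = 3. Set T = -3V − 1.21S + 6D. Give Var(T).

Var(T) = a²·Var(V) + b²·Var(S) + c²·Var(D) + 2ab·Cov(V, S) + 2ac·Cov(V, D) + 2bc·Cov(S, D), with a = -3, b = -1.21, c = 6.
= 495.9 + 41.43403 + 2016 + 12.342 + (-1314) + (-43.56)
= 1208.11603.

Var(T) = 1208.11603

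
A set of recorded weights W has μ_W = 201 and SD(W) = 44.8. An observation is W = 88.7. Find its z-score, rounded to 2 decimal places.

z = (W − μ_W) / SD(W) = (88.7 − 201) / 44.8 ≈ -2.51.

z = -2.51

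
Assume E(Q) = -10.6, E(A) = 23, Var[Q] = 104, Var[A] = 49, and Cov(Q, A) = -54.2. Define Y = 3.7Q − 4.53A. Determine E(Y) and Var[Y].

E(Y) = -143.41, Var[Y] = 4246.1765

E(Y) = 3.7·E(Q) + (-4.53)·E(A) = 3.7·(-10.6) + (-4.53)·23 = -143.41.
Var[Y] = a²·Var[Q] + b²·Var[A] + 2ab·Cov(Q, A) with a = 3.7, b = -4.53.
= 3.7²·104 + (-4.53)²·49 + 2·3.7·(-4.53)·(-54.2)
= 1423.76 + 1005.5241 + 1816.8924 = 4246.1765.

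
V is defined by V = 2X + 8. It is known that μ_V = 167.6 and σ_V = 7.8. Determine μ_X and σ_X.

μ_X = 79.8, σ_X = 3.9

From V = 2X + 8: μ_V = a·μ_X + b, so μ_X = (μ_V − b)/a = (167.6 − 8)/2 = 79.8.
σ_V = |a|·σ_X, so σ_X = 7.8/|2| = 3.9.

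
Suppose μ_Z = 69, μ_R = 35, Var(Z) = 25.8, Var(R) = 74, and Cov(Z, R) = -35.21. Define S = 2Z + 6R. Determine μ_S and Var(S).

μ_S = 348, Var(S) = 1922.16

μ_S = 2·μ_Z + 6·μ_R = 2·69 + 6·35 = 348.
Var(S) = a²·Var(Z) + b²·Var(R) + 2ab·Cov(Z, R) with a = 2, b = 6.
= 2²·25.8 + 6²·74 + 2·2·6·(-35.21)
= 103.2 + 2664 + (-845.04) = 1922.16.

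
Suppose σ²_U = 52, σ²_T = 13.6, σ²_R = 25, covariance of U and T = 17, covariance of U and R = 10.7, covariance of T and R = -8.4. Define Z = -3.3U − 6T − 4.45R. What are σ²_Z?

σ²_Z = 2089.8415

σ²_Z = a²·σ²_U + b²·σ²_T + c²·σ²_R + 2ab·covariance of U and T + 2ac·covariance of U and R + 2bc·covariance of T and R, with a = -3.3, b = -6, c = -4.45.
= 566.28 + 489.6 + 495.0625 + 673.2 + 314.259 + (-448.56)
= 2089.8415.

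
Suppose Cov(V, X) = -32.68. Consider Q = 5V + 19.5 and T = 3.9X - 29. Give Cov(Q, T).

Cov(Q, T) = a·c·Cov(V, X) = 5·3.9·(-32.68) = -637.26. Additive constants drop out.

Cov(Q, T) = -637.26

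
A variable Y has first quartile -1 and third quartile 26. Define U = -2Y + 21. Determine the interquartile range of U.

IQR(U) = 54

IQR of Y = Q3 − Q1 = 26 − (-1) = 27.
Under U = aY + b, IQR(U) = |a|·IQR(Y) = |-2|·27 = 54 (shifts cancel; spread scales by |a|).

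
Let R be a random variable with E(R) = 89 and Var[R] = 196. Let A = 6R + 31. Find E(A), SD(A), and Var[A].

E(A) = 565, SD(A) = 84, Var[A] = 7056

A = 6R + 31 is linear with a = 6, b = 31.
E(A) = a·E(R) + b = 6·89 + 31 = 565.
SD(R) = √196 = 14.
SD(A) = |a|·SD(R) = |6|·14 = 84.
Var[A] = a²·Var[R] = 6²·196 = 7056 (the additive constant 31 does not affect variance).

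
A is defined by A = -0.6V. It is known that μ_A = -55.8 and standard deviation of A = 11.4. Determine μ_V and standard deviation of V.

From A = -0.6V: μ_A = a·μ_V + b, so μ_V = (μ_A − b)/a = (-55.8 − 0)/(-0.6) = 93.
standard deviation of A = |a|·standard deviation of V, so standard deviation of V = 11.4/|-0.6| = 19.

μ_V = 93, standard deviation of V = 19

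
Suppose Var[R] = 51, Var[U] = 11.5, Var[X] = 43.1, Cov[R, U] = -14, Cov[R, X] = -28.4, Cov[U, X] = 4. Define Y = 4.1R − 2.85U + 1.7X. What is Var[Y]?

Var[Y] = 967.80175

Var[Y] = a²·Var[R] + b²·Var[U] + c²·Var[X] + 2ab·Cov[R, U] + 2ac·Cov[R, X] + 2bc·Cov[U, X], with a = 4.1, b = -2.85, c = 1.7.
= 857.31 + 93.40875 + 124.559 + 327.18 + (-395.896) + (-38.76)
= 967.80175.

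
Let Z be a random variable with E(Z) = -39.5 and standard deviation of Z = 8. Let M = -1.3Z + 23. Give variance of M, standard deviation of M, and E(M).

M = -1.3Z + 23 is linear with a = -1.3, b = 23.
variance of Z = 8² = 64.
variance of M = a²·variance of Z = (-1.3)²·64 = 108.16 (the additive constant 23 does not affect variance).
standard deviation of M = |a|·standard deviation of Z = |-1.3|·8 = 10.4.
E(M) = a·E(Z) + b = (-1.3)·(-39.5) + 23 = 74.35.

variance of M = 108.16, standard deviation of M = 10.4, E(M) = 74.35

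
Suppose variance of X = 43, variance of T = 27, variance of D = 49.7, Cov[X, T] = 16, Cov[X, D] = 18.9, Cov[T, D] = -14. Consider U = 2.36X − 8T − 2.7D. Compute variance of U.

variance of U = a²·variance of X + b²·variance of T + c²·variance of D + 2ab·Cov[X, T] + 2ac·Cov[X, D] + 2bc·Cov[T, D], with a = 2.36, b = -8, c = -2.7.
= 239.4928 + 1728 + 362.313 + (-604.16) + (-240.8616) + (-604.8)
= 879.9842.

variance of U = 879.9842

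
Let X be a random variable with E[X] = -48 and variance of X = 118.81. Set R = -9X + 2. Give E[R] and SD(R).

E[R] = 434, SD(R) = 98.1

R = -9X + 2 is linear with a = -9, b = 2.
E[R] = a·E[X] + b = (-9)·(-48) + 2 = 434.
SD(X) = √118.81 = 10.9.
SD(R) = |a|·SD(X) = |-9|·10.9 = 98.1.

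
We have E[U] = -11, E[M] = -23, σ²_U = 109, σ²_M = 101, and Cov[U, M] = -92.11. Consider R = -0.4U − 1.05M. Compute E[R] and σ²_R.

E[R] = (-0.4)·E[U] + (-1.05)·E[M] = (-0.4)·(-11) + (-1.05)·(-23) = 28.55.
σ²_R = a²·σ²_U + b²·σ²_M + 2ab·Cov[U, M] with a = -0.4, b = -1.05.
= (-0.4)²·109 + (-1.05)²·101 + 2·(-0.4)·(-1.05)·(-92.11)
= 17.44 + 111.3525 + (-77.3724) = 51.4201.

E[R] = 28.55, σ²_R = 51.4201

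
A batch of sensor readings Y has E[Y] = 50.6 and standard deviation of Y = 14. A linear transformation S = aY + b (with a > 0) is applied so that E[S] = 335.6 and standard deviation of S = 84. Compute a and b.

standard deviation of S = a·standard deviation of Y (a > 0), so a = 84/14 = 6.
E[S] = a·E[Y] + b, so b = 335.6 − 6·50.6 = 32.

a = 6, b = 32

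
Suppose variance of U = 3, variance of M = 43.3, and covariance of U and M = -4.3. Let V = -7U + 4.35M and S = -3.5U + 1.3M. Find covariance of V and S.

covariance of V and S = 422.959

By bilinearity, covariance of V and S = ac·variance of U + bd·variance of M + (ad+bc)·covariance of U and M, with a=-7, b=4.35, c=-3.5, d=1.3.
ac·variance of U = (-7)·(-3.5)·3 = 73.5
bd·variance of M = 4.35·1.3·43.3 = 244.8615
(ad+bc)·covariance of U and M = (-24.325)·(-4.3) = 104.5975
covariance of V and S = 73.5 + 244.8615 + 104.5975 = 422.959.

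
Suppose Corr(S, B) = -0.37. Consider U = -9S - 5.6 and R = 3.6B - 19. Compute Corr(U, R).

Linear rescalings preserve |correlation|; the slopes -9 and 3.6 have opposite signs, so the correlation flips sign: Corr(U, R) = −Corr(S, B) = 0.37.

Corr(U, R) = 0.37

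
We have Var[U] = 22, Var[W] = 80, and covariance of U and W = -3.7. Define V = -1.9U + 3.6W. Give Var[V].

Var[V] = a²·Var[U] + b²·Var[W] + 2ab·covariance of U and W with a = -1.9, b = 3.6.
= (-1.9)²·22 + 3.6²·80 + 2·(-1.9)·3.6·(-3.7)
= 79.42 + 1036.8 + 50.616 = 1166.836.

Var[V] = 1166.836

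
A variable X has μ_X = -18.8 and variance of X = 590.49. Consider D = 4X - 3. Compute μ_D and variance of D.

μ_D = -78.2, variance of D = 9447.84

D = 4X - 3 is linear with a = 4, b = -3.
μ_D = a·μ_X + b = 4·(-18.8) + (-3) = -78.2.
variance of D = a²·variance of X = 4²·590.49 = 9447.84 (the additive constant -3 does not affect variance).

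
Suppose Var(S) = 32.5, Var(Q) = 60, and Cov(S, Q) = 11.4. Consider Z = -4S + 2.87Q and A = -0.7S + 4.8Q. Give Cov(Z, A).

Cov(Z, A) = 675.7774

By bilinearity, Cov(Z, A) = ac·Var(S) + bd·Var(Q) + (ad+bc)·Cov(S, Q), with a=-4, b=2.87, c=-0.7, d=4.8.
ac·Var(S) = (-4)·(-0.7)·32.5 = 91
bd·Var(Q) = 2.87·4.8·60 = 826.56
(ad+bc)·Cov(S, Q) = (-21.209)·11.4 = -241.7826
Cov(Z, A) = 91 + 826.56 + (-241.7826) = 675.7774.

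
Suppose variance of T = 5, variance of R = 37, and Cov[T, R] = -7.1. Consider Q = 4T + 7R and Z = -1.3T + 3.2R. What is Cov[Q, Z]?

Cov[Q, Z] = 776.53

By bilinearity, Cov[Q, Z] = ac·variance of T + bd·variance of R + (ad+bc)·Cov[T, R], with a=4, b=7, c=-1.3, d=3.2.
ac·variance of T = 4·(-1.3)·5 = -26
bd·variance of R = 7·3.2·37 = 828.8
(ad+bc)·Cov[T, R] = (3.7)·(-7.1) = -26.27
Cov[Q, Z] = -26 + 828.8 + (-26.27) = 776.53.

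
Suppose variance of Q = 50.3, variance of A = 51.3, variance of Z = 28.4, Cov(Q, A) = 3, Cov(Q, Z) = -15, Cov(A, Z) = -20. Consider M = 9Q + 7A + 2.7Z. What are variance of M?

variance of M = a²·variance of Q + b²·variance of A + c²·variance of Z + 2ab·Cov(Q, A) + 2ac·Cov(Q, Z) + 2bc·Cov(A, Z), with a = 9, b = 7, c = 2.7.
= 4074.3 + 2513.7 + 207.036 + 378 + (-729) + (-756)
= 5688.036.

variance of M = 5688.036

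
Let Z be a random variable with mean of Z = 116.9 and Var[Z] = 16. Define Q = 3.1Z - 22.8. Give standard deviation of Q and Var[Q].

Q = 3.1Z - 22.8 is linear with a = 3.1, b = -22.8.
standard deviation of Z = √16 = 4.
standard deviation of Q = |a|·standard deviation of Z = |3.1|·4 = 12.4.
Var[Q] = a²·Var[Z] = 3.1²·16 = 153.76 (the additive constant -22.8 does not affect variance).

standard deviation of Q = 12.4, Var[Q] = 153.76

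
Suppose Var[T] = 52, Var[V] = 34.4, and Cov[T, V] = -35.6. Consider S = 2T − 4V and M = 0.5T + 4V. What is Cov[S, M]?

By bilinearity, Cov[S, M] = ac·Var[T] + bd·Var[V] + (ad+bc)·Cov[T, V], with a=2, b=-4, c=0.5, d=4.
ac·Var[T] = 2·0.5·52 = 52
bd·Var[V] = (-4)·4·34.4 = -550.4
(ad+bc)·Cov[T, V] = (6)·(-35.6) = -213.6
Cov[S, M] = 52 + (-550.4) + (-213.6) = -712.

Cov[S, M] = -712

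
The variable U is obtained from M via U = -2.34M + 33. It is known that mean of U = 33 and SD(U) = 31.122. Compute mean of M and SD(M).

From U = -2.34M + 33: mean of U = a·mean of M + b, so mean of M = (mean of U − b)/a = (33 − 33)/(-2.34) = 0.
SD(U) = |a|·SD(M), so SD(M) = 31.122/|-2.34| = 13.3.

mean of M = 0, SD(M) = 13.3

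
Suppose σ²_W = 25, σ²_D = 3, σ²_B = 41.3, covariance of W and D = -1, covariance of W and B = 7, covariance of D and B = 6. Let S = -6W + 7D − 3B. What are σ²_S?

σ²_S = a²·σ²_W + b²·σ²_D + c²·σ²_B + 2ab·covariance of W and D + 2ac·covariance of W and B + 2bc·covariance of D and B, with a = -6, b = 7, c = -3.
= 900 + 147 + 371.7 + 84 + 252 + (-252)
= 1502.7.

σ²_S = 1502.7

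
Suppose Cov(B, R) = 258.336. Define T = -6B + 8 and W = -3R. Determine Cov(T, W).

Cov(T, W) = a·c·Cov(B, R) = (-6)·(-3)·258.336 = 4650.048. Additive constants drop out.

Cov(T, W) = 4650.048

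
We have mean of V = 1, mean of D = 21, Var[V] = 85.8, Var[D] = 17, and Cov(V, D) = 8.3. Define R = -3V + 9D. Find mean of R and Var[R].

mean of R = (-3)·mean of V + 9·mean of D = (-3)·1 + 9·21 = 186.
Var[R] = a²·Var[V] + b²·Var[D] + 2ab·Cov(V, D) with a = -3, b = 9.
= (-3)²·85.8 + 9²·17 + 2·(-3)·9·8.3
= 772.2 + 1377 + (-448.2) = 1701.

mean of R = 186, Var[R] = 1701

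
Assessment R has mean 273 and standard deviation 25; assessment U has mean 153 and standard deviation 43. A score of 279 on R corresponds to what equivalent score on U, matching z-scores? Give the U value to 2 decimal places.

U = 163.32

z = (279 − 273)/25 = 0.24.
U = 153 + z·43 = 153 + (279 − 273)·43/25 = 163.32.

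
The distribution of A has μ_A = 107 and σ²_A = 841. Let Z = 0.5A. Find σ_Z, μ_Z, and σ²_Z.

σ_Z = 14.5, μ_Z = 53.5, σ²_Z = 210.25

Z = 0.5A is linear with a = 0.5, b = 0.
σ_A = √841 = 29.
σ_Z = |a|·σ_A = |0.5|·29 = 14.5.
μ_Z = a·μ_A + b = 0.5·107 = 53.5.
σ²_Z = a²·σ²_A = 0.5²·841 = 210.25.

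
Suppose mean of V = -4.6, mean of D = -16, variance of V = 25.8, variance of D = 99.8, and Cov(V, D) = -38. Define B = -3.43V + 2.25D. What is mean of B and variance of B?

mean of B = (-3.43)·mean of V + 2.25·mean of D = (-3.43)·(-4.6) + 2.25·(-16) = -20.222.
variance of B = a²·variance of V + b²·variance of D + 2ab·Cov(V, D) with a = -3.43, b = 2.25.
= (-3.43)²·25.8 + 2.25²·99.8 + 2·(-3.43)·2.25·(-38)
= 303.53442 + 505.2375 + 586.53 = 1395.30192.

mean of B = -20.222, variance of B = 1395.30192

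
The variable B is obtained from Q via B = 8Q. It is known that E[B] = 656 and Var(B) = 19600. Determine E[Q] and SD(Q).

E[Q] = 82, SD(Q) = 17.5

From B = 8Q: E[B] = a·E[Q] + b, so E[Q] = (E[B] − b)/a = (656 − 0)/8 = 82.
SD(B) = √19600 = 140.
SD(B) = |a|·SD(Q), so SD(Q) = 140/|8| = 17.5.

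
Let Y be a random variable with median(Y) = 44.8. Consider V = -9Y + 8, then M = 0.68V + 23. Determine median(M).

median(V) = (-9)·44.8 + 8 = -395.2.
median(M) = 0.68·(-395.2) + 23 = -245.736.

median(M) = -245.736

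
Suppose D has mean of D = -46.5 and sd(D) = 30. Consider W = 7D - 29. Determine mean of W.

W = 7D - 29 is linear with a = 7, b = -29.
mean of W = a·mean of D + b = 7·(-46.5) + (-29) = -354.5.

mean of W = -354.5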